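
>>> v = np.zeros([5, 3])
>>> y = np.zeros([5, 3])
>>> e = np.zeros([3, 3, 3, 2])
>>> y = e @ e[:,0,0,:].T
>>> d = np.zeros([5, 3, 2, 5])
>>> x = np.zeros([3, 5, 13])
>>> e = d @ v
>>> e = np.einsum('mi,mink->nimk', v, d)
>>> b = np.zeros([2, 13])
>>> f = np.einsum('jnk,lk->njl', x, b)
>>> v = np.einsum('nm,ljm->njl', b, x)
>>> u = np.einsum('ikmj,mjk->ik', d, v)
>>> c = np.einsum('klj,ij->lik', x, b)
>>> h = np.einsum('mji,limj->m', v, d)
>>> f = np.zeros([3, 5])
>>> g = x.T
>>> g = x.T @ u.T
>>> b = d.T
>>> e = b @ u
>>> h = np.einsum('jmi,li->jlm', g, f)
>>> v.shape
(2, 5, 3)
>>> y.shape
(3, 3, 3, 3)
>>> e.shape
(5, 2, 3, 3)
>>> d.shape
(5, 3, 2, 5)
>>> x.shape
(3, 5, 13)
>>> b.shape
(5, 2, 3, 5)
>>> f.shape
(3, 5)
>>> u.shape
(5, 3)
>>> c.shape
(5, 2, 3)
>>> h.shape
(13, 3, 5)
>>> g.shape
(13, 5, 5)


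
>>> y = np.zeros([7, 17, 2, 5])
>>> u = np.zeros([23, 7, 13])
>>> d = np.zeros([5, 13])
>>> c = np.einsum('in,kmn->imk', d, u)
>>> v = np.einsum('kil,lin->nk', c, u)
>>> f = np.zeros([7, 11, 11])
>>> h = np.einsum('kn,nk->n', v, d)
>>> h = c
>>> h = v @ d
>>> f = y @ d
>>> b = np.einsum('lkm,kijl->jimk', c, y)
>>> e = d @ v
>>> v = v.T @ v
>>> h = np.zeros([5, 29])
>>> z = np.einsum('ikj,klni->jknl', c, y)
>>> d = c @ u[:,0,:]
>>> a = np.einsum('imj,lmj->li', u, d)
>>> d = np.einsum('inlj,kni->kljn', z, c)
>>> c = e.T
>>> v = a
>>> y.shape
(7, 17, 2, 5)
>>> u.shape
(23, 7, 13)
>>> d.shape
(5, 2, 17, 7)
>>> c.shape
(5, 5)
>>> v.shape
(5, 23)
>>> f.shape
(7, 17, 2, 13)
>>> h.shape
(5, 29)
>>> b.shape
(2, 17, 23, 7)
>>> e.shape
(5, 5)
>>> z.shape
(23, 7, 2, 17)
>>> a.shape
(5, 23)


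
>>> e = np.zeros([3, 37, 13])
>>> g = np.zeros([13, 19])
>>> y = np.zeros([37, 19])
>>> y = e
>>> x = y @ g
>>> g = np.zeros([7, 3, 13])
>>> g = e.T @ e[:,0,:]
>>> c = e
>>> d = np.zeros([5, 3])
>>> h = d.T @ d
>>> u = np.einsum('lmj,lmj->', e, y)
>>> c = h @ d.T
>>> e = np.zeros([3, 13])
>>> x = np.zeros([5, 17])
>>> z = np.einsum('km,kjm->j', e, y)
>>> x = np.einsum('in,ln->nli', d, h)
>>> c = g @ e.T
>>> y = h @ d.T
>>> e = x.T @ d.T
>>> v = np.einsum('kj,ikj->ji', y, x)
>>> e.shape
(5, 3, 5)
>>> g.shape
(13, 37, 13)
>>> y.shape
(3, 5)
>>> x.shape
(3, 3, 5)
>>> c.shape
(13, 37, 3)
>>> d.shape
(5, 3)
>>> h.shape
(3, 3)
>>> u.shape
()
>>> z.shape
(37,)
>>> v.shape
(5, 3)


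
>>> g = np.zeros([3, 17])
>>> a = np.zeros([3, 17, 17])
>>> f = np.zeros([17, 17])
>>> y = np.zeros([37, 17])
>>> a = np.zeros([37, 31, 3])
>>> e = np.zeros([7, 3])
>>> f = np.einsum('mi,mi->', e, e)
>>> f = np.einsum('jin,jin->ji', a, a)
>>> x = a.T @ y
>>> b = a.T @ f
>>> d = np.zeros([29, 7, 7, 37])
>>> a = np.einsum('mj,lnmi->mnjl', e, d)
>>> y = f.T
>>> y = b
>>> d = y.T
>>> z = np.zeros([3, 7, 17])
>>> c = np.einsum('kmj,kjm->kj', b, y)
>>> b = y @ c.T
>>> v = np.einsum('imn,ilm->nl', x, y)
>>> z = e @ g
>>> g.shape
(3, 17)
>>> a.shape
(7, 7, 3, 29)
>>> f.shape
(37, 31)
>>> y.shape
(3, 31, 31)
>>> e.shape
(7, 3)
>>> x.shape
(3, 31, 17)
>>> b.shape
(3, 31, 3)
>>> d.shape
(31, 31, 3)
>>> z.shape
(7, 17)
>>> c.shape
(3, 31)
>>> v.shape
(17, 31)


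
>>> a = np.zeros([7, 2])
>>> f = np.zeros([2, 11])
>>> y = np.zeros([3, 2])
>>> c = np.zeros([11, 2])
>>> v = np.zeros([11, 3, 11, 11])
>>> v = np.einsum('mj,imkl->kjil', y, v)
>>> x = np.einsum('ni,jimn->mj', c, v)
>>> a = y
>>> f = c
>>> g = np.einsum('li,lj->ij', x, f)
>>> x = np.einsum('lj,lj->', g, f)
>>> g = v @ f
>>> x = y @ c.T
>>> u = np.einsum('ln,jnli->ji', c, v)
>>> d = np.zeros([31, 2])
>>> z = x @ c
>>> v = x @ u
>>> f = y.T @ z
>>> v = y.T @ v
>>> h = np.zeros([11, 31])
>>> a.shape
(3, 2)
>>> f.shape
(2, 2)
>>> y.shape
(3, 2)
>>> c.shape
(11, 2)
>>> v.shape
(2, 11)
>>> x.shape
(3, 11)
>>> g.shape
(11, 2, 11, 2)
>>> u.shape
(11, 11)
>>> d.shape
(31, 2)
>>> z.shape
(3, 2)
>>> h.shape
(11, 31)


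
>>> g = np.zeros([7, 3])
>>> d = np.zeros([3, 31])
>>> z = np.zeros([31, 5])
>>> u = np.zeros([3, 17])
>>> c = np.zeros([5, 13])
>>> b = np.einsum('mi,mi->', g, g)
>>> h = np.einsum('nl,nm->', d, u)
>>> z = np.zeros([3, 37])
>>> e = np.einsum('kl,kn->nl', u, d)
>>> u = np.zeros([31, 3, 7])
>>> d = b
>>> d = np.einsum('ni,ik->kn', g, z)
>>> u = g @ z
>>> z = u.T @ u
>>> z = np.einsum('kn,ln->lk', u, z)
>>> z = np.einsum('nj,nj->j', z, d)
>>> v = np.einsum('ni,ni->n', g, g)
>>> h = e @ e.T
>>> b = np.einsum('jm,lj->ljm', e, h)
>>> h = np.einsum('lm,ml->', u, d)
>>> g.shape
(7, 3)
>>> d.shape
(37, 7)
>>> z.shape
(7,)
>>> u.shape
(7, 37)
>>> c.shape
(5, 13)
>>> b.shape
(31, 31, 17)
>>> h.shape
()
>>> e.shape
(31, 17)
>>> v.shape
(7,)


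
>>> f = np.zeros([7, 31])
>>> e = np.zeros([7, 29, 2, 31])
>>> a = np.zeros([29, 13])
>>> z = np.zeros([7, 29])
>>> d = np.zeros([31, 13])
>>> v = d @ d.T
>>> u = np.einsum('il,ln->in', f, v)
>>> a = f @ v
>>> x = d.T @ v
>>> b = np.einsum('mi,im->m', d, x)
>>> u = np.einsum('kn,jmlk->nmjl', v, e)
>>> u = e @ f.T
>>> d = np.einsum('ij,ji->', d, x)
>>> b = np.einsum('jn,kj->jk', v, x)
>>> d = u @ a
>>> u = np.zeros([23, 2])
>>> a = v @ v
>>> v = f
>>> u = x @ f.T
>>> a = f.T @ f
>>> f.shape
(7, 31)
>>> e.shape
(7, 29, 2, 31)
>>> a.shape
(31, 31)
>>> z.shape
(7, 29)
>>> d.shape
(7, 29, 2, 31)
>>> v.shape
(7, 31)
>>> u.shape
(13, 7)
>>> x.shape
(13, 31)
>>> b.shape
(31, 13)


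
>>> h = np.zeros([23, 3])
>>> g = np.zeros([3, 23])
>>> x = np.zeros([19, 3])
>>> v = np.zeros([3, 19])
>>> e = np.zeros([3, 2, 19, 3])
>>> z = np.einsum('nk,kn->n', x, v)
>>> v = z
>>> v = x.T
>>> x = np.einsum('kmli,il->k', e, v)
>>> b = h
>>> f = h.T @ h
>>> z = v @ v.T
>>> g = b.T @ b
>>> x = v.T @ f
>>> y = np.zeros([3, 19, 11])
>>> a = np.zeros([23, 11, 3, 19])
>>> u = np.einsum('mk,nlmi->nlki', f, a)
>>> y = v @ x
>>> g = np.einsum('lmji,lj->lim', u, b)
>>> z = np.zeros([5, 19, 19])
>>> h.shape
(23, 3)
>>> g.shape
(23, 19, 11)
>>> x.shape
(19, 3)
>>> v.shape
(3, 19)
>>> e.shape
(3, 2, 19, 3)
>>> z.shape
(5, 19, 19)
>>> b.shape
(23, 3)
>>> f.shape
(3, 3)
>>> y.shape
(3, 3)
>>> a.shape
(23, 11, 3, 19)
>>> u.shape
(23, 11, 3, 19)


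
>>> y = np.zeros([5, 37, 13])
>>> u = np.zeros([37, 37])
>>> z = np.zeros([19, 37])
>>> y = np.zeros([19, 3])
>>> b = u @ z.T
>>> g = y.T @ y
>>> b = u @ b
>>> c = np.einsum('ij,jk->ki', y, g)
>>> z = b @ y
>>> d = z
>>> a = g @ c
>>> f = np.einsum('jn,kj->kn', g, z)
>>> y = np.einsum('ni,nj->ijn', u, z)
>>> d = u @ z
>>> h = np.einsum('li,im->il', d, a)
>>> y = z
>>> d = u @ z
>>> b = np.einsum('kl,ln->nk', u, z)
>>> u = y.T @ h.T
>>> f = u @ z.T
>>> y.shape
(37, 3)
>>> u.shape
(3, 3)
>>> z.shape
(37, 3)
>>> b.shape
(3, 37)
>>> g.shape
(3, 3)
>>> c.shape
(3, 19)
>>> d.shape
(37, 3)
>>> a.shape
(3, 19)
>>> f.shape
(3, 37)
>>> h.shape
(3, 37)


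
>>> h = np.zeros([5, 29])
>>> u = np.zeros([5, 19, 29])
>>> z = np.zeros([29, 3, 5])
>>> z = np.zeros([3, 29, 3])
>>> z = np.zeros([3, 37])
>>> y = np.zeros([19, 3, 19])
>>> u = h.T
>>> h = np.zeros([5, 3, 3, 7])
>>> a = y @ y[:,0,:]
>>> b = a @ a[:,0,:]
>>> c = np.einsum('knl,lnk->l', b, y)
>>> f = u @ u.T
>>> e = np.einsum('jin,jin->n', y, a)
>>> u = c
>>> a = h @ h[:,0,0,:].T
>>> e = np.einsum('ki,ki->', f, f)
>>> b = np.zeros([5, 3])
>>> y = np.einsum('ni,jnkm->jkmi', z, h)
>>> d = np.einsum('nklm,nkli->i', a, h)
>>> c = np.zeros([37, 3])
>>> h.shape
(5, 3, 3, 7)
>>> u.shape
(19,)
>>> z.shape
(3, 37)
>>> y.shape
(5, 3, 7, 37)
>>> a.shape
(5, 3, 3, 5)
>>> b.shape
(5, 3)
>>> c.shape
(37, 3)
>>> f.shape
(29, 29)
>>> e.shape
()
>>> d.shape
(7,)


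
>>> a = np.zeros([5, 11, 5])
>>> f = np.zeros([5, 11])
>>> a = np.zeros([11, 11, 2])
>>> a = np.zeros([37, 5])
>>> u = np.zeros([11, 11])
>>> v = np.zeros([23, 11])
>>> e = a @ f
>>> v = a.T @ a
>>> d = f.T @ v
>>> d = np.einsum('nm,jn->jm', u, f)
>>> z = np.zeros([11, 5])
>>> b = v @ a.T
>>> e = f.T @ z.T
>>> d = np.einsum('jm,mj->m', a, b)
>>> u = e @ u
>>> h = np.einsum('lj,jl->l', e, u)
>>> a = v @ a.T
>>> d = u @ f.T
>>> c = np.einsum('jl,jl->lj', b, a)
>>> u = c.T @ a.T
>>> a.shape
(5, 37)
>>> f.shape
(5, 11)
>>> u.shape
(5, 5)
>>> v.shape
(5, 5)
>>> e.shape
(11, 11)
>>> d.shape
(11, 5)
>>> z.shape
(11, 5)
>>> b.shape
(5, 37)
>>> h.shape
(11,)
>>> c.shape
(37, 5)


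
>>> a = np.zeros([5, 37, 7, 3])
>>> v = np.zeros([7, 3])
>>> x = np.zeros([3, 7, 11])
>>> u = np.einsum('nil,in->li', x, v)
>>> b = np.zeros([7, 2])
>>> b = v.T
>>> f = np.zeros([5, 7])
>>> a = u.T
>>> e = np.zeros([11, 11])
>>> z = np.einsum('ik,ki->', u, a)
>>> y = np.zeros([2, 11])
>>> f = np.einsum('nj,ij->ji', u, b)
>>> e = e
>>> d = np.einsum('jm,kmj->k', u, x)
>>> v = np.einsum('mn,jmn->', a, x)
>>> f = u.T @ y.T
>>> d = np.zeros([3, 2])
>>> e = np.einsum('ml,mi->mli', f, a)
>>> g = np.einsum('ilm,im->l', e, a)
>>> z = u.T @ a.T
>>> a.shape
(7, 11)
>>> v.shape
()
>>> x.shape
(3, 7, 11)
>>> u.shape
(11, 7)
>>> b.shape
(3, 7)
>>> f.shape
(7, 2)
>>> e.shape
(7, 2, 11)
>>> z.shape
(7, 7)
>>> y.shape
(2, 11)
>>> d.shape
(3, 2)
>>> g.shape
(2,)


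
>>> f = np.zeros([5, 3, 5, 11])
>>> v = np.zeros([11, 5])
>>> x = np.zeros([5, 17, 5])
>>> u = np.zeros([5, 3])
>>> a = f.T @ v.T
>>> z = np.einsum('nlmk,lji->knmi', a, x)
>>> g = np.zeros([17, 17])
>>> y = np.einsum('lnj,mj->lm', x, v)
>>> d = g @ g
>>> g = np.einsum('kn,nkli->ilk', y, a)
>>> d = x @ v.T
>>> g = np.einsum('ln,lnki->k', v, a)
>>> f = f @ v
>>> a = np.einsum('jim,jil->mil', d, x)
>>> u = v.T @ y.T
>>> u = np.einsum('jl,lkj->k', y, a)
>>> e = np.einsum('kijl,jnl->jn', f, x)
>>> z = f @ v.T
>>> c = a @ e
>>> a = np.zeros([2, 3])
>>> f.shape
(5, 3, 5, 5)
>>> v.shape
(11, 5)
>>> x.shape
(5, 17, 5)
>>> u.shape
(17,)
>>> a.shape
(2, 3)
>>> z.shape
(5, 3, 5, 11)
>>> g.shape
(3,)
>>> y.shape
(5, 11)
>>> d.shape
(5, 17, 11)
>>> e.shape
(5, 17)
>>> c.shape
(11, 17, 17)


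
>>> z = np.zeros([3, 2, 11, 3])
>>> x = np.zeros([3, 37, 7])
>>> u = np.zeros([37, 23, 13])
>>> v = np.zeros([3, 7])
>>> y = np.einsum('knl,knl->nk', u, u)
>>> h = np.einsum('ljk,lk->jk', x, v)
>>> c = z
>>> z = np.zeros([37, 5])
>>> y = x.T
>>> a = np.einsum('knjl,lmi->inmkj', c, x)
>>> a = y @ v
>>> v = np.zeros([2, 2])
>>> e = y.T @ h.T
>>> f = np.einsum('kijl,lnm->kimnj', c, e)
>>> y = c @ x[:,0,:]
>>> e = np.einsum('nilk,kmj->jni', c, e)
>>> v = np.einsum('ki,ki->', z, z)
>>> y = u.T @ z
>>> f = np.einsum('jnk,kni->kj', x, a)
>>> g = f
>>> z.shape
(37, 5)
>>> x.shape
(3, 37, 7)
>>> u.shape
(37, 23, 13)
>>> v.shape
()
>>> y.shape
(13, 23, 5)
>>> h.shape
(37, 7)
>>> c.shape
(3, 2, 11, 3)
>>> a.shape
(7, 37, 7)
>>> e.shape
(37, 3, 2)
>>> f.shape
(7, 3)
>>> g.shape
(7, 3)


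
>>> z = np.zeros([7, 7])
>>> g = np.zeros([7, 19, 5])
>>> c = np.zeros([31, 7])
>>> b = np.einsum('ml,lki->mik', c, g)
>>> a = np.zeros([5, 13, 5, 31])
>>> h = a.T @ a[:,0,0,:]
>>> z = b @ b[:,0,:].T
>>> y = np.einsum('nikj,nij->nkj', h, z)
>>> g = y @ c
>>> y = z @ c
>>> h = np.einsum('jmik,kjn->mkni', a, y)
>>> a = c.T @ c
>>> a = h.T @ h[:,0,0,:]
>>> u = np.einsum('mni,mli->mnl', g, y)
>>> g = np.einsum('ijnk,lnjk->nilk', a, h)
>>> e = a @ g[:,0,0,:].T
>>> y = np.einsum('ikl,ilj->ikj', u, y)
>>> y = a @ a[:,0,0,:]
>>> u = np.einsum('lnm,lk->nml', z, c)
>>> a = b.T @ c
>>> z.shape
(31, 5, 31)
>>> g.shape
(31, 5, 13, 5)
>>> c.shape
(31, 7)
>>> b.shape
(31, 5, 19)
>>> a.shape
(19, 5, 7)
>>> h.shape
(13, 31, 7, 5)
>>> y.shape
(5, 7, 31, 5)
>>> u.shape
(5, 31, 31)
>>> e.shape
(5, 7, 31, 31)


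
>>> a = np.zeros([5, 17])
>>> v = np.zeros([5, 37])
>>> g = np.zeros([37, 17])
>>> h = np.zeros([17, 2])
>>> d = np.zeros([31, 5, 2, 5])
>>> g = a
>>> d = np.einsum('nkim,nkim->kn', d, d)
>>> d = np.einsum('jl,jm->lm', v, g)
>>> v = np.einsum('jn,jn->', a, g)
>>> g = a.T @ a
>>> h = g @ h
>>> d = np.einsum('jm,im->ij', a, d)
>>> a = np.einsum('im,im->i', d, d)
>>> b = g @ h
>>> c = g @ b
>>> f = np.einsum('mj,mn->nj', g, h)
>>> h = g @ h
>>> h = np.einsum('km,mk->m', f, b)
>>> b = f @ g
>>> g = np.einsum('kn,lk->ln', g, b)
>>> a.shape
(37,)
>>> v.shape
()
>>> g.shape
(2, 17)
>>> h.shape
(17,)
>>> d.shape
(37, 5)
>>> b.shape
(2, 17)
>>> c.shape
(17, 2)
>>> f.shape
(2, 17)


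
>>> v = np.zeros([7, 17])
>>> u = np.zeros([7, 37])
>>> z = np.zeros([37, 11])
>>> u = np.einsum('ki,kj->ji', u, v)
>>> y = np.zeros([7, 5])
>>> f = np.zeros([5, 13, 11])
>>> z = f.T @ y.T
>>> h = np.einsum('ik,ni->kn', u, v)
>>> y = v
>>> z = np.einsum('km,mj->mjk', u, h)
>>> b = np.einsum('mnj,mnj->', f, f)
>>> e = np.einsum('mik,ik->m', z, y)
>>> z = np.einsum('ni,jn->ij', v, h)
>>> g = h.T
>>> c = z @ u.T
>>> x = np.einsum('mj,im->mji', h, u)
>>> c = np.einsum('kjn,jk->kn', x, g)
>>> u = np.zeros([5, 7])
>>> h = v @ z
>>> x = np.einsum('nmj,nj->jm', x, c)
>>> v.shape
(7, 17)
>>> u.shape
(5, 7)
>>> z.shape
(17, 37)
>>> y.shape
(7, 17)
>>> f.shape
(5, 13, 11)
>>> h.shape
(7, 37)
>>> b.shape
()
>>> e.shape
(37,)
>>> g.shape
(7, 37)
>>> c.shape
(37, 17)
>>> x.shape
(17, 7)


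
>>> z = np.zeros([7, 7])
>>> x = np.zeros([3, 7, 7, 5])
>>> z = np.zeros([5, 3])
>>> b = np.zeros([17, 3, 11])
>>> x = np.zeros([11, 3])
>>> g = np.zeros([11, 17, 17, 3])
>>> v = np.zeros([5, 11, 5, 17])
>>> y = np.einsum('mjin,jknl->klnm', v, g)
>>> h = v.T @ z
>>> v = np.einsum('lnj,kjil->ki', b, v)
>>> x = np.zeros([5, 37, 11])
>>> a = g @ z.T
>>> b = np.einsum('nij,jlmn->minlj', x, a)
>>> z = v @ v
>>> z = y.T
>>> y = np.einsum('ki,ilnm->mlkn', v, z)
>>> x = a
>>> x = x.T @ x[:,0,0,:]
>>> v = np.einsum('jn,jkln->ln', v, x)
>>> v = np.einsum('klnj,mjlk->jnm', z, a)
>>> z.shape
(5, 17, 3, 17)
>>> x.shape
(5, 17, 17, 5)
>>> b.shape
(17, 37, 5, 17, 11)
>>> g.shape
(11, 17, 17, 3)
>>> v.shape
(17, 3, 11)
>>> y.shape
(17, 17, 5, 3)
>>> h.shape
(17, 5, 11, 3)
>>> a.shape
(11, 17, 17, 5)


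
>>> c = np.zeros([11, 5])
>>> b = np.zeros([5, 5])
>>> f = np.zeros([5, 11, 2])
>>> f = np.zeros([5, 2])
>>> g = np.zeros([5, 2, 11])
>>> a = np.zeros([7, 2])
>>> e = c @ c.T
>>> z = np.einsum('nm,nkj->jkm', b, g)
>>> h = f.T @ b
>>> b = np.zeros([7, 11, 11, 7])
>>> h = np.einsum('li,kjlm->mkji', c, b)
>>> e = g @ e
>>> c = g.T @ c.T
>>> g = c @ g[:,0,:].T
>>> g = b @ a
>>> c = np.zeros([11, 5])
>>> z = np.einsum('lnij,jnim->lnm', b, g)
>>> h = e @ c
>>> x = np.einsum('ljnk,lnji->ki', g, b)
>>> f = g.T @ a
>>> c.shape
(11, 5)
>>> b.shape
(7, 11, 11, 7)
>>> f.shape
(2, 11, 11, 2)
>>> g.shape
(7, 11, 11, 2)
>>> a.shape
(7, 2)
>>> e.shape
(5, 2, 11)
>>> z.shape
(7, 11, 2)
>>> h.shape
(5, 2, 5)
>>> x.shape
(2, 7)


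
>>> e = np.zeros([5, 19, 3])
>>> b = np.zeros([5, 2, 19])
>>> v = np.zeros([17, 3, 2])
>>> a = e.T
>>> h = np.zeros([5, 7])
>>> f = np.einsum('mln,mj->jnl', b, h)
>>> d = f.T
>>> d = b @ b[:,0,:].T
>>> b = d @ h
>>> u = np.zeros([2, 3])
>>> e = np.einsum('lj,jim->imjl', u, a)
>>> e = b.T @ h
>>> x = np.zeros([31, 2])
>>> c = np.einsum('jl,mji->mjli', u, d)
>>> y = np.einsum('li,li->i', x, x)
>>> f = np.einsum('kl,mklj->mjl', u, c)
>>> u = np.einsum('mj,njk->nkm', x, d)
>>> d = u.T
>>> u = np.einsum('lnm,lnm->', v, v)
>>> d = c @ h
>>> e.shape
(7, 2, 7)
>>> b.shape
(5, 2, 7)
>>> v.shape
(17, 3, 2)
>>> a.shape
(3, 19, 5)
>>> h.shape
(5, 7)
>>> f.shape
(5, 5, 3)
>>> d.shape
(5, 2, 3, 7)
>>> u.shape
()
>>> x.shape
(31, 2)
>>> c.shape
(5, 2, 3, 5)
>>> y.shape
(2,)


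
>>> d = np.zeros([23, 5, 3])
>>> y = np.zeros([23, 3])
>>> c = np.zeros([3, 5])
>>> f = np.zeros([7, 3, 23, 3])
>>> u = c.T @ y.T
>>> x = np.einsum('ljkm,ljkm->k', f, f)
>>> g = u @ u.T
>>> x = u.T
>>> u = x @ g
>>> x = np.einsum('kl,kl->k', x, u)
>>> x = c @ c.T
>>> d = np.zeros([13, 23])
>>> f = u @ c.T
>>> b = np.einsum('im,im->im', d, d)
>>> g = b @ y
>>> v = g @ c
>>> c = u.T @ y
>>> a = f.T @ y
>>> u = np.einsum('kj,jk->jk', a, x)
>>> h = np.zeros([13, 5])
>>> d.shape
(13, 23)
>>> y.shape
(23, 3)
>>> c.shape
(5, 3)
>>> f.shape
(23, 3)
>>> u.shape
(3, 3)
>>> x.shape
(3, 3)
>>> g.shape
(13, 3)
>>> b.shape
(13, 23)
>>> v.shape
(13, 5)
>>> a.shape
(3, 3)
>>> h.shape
(13, 5)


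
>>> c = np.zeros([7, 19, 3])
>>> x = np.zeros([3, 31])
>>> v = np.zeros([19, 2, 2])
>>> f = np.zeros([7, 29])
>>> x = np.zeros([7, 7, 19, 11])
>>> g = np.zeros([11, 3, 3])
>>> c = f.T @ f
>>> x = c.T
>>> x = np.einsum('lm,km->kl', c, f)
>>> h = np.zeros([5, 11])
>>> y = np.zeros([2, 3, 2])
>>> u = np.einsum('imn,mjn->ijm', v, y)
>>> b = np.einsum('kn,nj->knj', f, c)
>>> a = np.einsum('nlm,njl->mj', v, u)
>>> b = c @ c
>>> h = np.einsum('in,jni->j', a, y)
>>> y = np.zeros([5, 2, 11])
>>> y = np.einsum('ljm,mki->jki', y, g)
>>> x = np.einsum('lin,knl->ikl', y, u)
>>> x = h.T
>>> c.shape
(29, 29)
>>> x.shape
(2,)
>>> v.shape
(19, 2, 2)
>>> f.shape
(7, 29)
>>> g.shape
(11, 3, 3)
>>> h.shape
(2,)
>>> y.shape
(2, 3, 3)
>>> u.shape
(19, 3, 2)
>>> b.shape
(29, 29)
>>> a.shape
(2, 3)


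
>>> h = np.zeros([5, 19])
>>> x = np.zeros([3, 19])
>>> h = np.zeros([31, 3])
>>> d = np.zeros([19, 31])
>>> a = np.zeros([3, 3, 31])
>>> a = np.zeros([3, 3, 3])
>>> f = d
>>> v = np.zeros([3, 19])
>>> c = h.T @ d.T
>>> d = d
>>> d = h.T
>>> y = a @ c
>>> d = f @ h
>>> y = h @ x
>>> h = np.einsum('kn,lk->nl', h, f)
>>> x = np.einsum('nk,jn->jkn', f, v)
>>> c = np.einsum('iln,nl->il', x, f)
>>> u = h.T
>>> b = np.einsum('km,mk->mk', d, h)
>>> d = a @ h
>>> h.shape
(3, 19)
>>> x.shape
(3, 31, 19)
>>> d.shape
(3, 3, 19)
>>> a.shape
(3, 3, 3)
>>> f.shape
(19, 31)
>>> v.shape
(3, 19)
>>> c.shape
(3, 31)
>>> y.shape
(31, 19)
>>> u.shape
(19, 3)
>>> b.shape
(3, 19)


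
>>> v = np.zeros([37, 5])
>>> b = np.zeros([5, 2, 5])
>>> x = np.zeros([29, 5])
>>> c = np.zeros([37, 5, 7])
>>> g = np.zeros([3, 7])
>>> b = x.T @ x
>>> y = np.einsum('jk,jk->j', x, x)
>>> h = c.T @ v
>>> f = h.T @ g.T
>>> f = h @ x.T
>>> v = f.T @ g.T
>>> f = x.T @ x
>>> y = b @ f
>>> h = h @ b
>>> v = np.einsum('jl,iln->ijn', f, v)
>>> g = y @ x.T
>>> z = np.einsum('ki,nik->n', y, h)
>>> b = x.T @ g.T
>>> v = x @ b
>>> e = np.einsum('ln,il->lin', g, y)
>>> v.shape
(29, 5)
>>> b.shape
(5, 5)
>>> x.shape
(29, 5)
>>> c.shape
(37, 5, 7)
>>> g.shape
(5, 29)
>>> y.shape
(5, 5)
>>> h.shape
(7, 5, 5)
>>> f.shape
(5, 5)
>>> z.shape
(7,)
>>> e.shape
(5, 5, 29)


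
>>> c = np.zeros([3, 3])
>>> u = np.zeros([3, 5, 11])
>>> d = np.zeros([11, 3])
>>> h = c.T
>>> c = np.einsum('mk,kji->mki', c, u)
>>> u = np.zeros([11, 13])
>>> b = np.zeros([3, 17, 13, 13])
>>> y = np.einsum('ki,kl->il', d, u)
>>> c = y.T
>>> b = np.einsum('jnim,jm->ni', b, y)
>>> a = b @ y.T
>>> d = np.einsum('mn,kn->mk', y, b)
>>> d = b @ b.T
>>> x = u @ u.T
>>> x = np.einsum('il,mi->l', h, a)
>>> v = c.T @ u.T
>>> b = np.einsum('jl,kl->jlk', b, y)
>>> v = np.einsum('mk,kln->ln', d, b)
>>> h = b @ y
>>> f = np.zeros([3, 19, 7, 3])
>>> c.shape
(13, 3)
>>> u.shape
(11, 13)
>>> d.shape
(17, 17)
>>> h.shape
(17, 13, 13)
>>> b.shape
(17, 13, 3)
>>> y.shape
(3, 13)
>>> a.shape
(17, 3)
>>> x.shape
(3,)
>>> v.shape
(13, 3)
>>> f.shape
(3, 19, 7, 3)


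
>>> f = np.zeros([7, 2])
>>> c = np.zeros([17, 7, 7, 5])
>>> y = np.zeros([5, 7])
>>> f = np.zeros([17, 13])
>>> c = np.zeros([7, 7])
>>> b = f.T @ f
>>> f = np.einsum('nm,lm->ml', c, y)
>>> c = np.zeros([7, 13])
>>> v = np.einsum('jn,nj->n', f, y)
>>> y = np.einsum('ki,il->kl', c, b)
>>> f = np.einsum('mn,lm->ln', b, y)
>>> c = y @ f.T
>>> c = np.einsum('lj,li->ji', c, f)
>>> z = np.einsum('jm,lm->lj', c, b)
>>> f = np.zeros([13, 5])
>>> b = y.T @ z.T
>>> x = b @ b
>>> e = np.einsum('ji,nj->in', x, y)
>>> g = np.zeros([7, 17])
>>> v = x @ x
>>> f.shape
(13, 5)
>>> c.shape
(7, 13)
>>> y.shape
(7, 13)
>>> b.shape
(13, 13)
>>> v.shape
(13, 13)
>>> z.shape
(13, 7)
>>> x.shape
(13, 13)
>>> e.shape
(13, 7)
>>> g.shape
(7, 17)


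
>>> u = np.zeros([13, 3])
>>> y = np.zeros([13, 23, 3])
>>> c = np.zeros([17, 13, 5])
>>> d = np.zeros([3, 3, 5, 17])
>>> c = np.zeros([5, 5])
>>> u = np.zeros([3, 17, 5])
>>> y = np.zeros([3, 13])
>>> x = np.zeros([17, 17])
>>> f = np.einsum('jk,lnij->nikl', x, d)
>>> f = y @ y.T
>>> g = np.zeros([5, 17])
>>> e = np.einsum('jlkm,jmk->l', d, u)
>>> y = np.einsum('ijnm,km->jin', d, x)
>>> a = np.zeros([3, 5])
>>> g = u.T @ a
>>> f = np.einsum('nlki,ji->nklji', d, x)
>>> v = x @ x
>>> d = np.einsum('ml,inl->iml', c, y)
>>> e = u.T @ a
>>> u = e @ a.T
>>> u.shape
(5, 17, 3)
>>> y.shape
(3, 3, 5)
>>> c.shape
(5, 5)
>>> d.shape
(3, 5, 5)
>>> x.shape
(17, 17)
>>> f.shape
(3, 5, 3, 17, 17)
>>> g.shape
(5, 17, 5)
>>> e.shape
(5, 17, 5)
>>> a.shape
(3, 5)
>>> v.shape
(17, 17)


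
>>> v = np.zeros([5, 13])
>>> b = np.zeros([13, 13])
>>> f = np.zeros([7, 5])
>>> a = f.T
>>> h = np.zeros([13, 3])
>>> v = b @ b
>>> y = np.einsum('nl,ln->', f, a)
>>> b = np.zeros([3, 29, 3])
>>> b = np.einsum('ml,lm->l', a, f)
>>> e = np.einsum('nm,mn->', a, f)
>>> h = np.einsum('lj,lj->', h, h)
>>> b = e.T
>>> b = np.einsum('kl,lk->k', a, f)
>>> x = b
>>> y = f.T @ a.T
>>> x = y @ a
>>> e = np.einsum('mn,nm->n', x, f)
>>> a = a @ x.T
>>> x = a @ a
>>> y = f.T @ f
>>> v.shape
(13, 13)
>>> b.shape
(5,)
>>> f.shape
(7, 5)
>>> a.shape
(5, 5)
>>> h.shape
()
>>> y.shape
(5, 5)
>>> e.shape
(7,)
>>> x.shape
(5, 5)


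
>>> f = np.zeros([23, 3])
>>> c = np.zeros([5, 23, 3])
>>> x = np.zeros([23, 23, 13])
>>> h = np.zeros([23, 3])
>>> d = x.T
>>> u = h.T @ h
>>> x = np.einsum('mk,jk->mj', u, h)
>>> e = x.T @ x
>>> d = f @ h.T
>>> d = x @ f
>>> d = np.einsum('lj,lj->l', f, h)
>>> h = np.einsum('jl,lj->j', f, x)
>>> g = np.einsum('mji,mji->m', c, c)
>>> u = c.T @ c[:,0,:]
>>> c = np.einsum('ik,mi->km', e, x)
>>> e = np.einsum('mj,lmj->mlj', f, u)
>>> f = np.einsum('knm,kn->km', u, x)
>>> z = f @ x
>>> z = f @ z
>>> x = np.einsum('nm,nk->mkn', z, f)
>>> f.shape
(3, 3)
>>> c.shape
(23, 3)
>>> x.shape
(23, 3, 3)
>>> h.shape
(23,)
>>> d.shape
(23,)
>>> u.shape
(3, 23, 3)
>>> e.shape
(23, 3, 3)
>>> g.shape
(5,)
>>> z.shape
(3, 23)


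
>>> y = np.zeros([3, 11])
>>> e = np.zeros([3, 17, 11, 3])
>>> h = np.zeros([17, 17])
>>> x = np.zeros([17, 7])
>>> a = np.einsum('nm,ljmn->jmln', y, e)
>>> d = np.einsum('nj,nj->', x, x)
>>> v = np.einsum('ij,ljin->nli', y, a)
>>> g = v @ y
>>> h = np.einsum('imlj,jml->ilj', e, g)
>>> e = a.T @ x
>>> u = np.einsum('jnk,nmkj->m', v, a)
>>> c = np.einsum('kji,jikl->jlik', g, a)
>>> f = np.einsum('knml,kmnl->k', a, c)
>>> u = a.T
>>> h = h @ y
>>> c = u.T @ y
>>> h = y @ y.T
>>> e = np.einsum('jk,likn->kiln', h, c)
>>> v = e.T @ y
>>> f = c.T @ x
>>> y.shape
(3, 11)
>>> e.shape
(3, 11, 17, 11)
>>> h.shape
(3, 3)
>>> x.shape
(17, 7)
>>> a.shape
(17, 11, 3, 3)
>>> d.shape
()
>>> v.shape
(11, 17, 11, 11)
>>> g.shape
(3, 17, 11)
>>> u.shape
(3, 3, 11, 17)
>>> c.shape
(17, 11, 3, 11)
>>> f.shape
(11, 3, 11, 7)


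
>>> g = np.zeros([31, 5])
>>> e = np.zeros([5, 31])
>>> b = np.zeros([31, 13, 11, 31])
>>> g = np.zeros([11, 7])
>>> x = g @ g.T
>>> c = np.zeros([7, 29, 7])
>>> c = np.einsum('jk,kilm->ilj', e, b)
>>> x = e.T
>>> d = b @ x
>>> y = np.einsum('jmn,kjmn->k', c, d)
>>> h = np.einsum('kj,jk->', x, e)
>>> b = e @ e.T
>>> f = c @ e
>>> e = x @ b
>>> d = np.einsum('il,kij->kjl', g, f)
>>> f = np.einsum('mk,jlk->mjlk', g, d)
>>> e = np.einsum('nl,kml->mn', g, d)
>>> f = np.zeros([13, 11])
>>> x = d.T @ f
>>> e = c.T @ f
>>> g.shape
(11, 7)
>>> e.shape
(5, 11, 11)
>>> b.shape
(5, 5)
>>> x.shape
(7, 31, 11)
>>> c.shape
(13, 11, 5)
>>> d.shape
(13, 31, 7)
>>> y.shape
(31,)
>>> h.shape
()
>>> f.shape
(13, 11)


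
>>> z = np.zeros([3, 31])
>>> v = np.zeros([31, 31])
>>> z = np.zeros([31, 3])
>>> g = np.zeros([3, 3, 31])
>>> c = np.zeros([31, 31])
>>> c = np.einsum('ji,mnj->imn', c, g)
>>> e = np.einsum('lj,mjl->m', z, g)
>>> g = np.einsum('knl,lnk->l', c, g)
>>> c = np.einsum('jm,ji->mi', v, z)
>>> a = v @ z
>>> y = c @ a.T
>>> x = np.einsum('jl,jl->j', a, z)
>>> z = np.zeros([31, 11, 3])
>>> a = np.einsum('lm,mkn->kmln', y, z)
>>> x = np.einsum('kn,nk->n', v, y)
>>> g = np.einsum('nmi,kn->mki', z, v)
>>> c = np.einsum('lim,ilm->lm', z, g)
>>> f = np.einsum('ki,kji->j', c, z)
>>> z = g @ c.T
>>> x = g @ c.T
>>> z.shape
(11, 31, 31)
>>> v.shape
(31, 31)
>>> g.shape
(11, 31, 3)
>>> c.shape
(31, 3)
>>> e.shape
(3,)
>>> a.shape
(11, 31, 31, 3)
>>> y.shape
(31, 31)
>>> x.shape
(11, 31, 31)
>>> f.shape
(11,)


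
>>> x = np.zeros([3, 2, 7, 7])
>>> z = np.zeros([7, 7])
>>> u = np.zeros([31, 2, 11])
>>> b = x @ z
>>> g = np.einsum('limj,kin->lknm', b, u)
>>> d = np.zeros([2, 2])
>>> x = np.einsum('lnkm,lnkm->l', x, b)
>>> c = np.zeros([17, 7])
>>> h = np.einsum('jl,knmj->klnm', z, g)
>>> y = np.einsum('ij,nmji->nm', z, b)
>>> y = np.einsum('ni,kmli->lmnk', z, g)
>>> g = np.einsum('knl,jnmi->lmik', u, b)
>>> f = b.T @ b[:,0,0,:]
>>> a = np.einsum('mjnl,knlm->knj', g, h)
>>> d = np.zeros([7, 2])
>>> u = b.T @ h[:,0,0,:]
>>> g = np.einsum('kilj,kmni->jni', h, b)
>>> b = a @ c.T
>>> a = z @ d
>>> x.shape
(3,)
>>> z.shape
(7, 7)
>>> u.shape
(7, 7, 2, 11)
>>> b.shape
(3, 7, 17)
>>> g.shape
(11, 7, 7)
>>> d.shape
(7, 2)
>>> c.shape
(17, 7)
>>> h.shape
(3, 7, 31, 11)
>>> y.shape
(11, 31, 7, 3)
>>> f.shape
(7, 7, 2, 7)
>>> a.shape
(7, 2)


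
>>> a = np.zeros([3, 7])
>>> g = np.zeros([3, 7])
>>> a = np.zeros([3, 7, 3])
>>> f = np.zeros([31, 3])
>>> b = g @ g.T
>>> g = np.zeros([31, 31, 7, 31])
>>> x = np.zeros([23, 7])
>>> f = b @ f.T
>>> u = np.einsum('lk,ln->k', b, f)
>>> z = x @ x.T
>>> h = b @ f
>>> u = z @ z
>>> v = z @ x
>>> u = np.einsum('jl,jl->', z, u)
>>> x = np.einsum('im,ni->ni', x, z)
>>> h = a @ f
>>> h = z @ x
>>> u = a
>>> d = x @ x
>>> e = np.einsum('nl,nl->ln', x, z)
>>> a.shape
(3, 7, 3)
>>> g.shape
(31, 31, 7, 31)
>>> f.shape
(3, 31)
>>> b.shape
(3, 3)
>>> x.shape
(23, 23)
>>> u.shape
(3, 7, 3)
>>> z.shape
(23, 23)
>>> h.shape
(23, 23)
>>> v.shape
(23, 7)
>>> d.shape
(23, 23)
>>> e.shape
(23, 23)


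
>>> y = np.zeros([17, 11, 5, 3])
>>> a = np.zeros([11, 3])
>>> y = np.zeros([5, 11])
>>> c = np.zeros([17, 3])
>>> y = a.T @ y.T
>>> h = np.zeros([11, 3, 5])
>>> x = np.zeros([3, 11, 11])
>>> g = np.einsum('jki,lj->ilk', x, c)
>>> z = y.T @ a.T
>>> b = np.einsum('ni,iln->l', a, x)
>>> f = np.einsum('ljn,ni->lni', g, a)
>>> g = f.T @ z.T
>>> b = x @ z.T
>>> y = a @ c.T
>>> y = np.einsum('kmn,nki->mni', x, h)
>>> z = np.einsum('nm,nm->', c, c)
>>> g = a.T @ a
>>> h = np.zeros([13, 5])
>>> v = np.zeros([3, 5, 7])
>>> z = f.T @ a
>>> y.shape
(11, 11, 5)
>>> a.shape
(11, 3)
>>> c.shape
(17, 3)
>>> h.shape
(13, 5)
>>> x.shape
(3, 11, 11)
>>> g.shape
(3, 3)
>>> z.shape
(3, 11, 3)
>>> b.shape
(3, 11, 5)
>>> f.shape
(11, 11, 3)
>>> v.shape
(3, 5, 7)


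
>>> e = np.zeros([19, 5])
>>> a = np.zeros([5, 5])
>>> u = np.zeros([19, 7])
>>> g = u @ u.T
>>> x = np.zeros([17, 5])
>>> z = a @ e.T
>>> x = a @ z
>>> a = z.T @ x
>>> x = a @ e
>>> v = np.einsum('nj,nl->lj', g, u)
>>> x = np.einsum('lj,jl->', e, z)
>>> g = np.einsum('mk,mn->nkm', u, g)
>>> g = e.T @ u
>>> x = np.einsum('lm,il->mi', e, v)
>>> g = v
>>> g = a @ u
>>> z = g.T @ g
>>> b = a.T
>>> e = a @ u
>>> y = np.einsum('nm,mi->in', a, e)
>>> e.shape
(19, 7)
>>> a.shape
(19, 19)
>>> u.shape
(19, 7)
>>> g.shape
(19, 7)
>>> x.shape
(5, 7)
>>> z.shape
(7, 7)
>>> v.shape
(7, 19)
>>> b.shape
(19, 19)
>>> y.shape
(7, 19)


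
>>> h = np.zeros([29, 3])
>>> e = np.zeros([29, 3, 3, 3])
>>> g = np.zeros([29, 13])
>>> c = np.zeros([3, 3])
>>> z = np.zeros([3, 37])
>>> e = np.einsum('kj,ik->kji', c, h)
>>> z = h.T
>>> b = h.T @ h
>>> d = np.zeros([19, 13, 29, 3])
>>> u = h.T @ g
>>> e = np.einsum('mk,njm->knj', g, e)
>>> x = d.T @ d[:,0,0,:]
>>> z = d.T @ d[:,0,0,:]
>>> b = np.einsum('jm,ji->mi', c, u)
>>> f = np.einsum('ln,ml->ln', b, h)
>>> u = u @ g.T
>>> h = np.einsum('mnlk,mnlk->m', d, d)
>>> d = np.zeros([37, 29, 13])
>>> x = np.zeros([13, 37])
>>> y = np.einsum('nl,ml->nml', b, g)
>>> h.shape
(19,)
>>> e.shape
(13, 3, 3)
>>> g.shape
(29, 13)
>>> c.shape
(3, 3)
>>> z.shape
(3, 29, 13, 3)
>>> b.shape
(3, 13)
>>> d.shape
(37, 29, 13)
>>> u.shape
(3, 29)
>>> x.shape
(13, 37)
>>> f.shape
(3, 13)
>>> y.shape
(3, 29, 13)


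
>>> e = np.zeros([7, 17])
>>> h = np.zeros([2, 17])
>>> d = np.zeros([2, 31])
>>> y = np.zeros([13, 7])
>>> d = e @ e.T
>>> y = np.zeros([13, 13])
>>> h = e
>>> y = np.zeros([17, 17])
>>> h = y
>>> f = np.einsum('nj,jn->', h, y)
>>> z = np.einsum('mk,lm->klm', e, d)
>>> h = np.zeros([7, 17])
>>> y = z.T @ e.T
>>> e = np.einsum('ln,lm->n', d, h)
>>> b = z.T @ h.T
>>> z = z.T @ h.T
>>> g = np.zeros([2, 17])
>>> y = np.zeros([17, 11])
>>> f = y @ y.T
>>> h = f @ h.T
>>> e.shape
(7,)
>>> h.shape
(17, 7)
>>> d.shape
(7, 7)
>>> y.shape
(17, 11)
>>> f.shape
(17, 17)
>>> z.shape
(7, 7, 7)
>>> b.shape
(7, 7, 7)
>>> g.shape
(2, 17)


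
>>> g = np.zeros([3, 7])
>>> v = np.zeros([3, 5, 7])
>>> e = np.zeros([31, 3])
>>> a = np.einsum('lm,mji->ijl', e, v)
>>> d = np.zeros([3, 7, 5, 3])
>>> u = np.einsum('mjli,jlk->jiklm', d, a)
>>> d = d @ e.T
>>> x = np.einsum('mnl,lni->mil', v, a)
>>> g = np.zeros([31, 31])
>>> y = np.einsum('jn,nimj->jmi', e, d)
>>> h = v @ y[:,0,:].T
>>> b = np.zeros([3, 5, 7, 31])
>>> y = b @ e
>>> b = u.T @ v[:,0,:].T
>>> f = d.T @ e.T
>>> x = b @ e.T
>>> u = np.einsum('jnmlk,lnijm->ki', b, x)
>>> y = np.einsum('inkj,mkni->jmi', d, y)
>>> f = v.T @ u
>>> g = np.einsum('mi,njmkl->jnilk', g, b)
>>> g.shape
(5, 3, 31, 3, 3)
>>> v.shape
(3, 5, 7)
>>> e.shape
(31, 3)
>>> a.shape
(7, 5, 31)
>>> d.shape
(3, 7, 5, 31)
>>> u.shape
(3, 31)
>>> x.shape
(3, 5, 31, 3, 31)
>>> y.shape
(31, 3, 3)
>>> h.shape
(3, 5, 31)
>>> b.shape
(3, 5, 31, 3, 3)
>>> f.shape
(7, 5, 31)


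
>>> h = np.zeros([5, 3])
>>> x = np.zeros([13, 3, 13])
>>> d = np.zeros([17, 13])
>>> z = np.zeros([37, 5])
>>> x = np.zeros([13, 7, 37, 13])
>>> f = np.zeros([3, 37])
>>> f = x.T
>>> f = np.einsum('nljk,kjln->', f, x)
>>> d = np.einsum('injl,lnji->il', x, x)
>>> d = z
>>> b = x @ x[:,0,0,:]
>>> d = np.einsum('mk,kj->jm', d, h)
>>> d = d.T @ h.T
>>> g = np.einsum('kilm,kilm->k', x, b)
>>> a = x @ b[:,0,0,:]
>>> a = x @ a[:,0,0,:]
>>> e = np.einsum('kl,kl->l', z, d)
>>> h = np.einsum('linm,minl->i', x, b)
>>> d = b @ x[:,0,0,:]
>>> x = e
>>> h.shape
(7,)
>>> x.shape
(5,)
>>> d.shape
(13, 7, 37, 13)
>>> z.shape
(37, 5)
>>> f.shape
()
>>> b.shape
(13, 7, 37, 13)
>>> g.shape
(13,)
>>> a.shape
(13, 7, 37, 13)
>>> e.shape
(5,)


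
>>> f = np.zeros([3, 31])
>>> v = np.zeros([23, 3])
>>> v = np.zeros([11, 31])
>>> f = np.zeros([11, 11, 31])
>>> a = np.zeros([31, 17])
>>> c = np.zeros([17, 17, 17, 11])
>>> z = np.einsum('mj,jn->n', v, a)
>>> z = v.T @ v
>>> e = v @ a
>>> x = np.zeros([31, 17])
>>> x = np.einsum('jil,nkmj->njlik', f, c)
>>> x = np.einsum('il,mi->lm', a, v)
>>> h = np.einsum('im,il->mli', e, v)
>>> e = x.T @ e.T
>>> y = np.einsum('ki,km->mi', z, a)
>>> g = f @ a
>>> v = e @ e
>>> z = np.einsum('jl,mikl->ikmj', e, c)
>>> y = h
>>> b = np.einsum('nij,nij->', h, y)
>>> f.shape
(11, 11, 31)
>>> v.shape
(11, 11)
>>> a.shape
(31, 17)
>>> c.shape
(17, 17, 17, 11)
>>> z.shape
(17, 17, 17, 11)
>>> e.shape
(11, 11)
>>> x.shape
(17, 11)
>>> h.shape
(17, 31, 11)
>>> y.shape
(17, 31, 11)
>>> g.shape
(11, 11, 17)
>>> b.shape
()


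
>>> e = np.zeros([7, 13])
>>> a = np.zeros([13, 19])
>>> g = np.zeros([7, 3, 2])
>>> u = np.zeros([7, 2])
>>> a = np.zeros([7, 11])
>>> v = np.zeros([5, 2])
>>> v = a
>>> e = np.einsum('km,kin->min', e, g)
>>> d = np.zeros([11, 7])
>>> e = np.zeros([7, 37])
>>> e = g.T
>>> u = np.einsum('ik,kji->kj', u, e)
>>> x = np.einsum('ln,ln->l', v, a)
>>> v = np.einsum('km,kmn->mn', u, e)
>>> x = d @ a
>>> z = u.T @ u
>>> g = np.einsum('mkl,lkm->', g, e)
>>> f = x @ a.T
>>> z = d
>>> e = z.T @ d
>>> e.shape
(7, 7)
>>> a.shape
(7, 11)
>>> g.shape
()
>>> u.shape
(2, 3)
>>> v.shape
(3, 7)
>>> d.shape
(11, 7)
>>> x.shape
(11, 11)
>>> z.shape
(11, 7)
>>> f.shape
(11, 7)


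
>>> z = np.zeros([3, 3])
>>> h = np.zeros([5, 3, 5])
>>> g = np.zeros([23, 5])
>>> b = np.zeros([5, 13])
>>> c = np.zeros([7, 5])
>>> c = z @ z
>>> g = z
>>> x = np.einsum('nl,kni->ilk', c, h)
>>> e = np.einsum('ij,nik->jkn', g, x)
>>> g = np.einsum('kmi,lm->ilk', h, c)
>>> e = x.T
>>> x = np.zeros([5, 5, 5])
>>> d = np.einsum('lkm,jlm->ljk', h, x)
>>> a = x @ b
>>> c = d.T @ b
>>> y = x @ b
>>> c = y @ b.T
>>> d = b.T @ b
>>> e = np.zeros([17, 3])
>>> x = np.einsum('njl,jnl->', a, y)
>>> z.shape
(3, 3)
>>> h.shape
(5, 3, 5)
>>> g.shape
(5, 3, 5)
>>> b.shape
(5, 13)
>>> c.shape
(5, 5, 5)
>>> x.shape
()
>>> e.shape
(17, 3)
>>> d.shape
(13, 13)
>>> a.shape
(5, 5, 13)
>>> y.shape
(5, 5, 13)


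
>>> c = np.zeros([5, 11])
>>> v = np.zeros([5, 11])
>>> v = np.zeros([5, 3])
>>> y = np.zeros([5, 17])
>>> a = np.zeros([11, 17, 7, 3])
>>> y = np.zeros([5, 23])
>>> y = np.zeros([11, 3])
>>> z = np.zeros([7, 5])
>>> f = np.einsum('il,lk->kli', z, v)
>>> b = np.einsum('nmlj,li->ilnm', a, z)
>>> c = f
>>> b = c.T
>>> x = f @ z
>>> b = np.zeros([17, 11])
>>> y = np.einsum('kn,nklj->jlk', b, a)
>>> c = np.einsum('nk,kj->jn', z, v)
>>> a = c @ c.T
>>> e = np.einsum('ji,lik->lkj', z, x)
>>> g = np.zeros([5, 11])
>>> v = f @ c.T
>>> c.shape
(3, 7)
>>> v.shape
(3, 5, 3)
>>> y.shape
(3, 7, 17)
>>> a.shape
(3, 3)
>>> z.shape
(7, 5)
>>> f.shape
(3, 5, 7)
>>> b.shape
(17, 11)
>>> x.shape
(3, 5, 5)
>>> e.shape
(3, 5, 7)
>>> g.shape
(5, 11)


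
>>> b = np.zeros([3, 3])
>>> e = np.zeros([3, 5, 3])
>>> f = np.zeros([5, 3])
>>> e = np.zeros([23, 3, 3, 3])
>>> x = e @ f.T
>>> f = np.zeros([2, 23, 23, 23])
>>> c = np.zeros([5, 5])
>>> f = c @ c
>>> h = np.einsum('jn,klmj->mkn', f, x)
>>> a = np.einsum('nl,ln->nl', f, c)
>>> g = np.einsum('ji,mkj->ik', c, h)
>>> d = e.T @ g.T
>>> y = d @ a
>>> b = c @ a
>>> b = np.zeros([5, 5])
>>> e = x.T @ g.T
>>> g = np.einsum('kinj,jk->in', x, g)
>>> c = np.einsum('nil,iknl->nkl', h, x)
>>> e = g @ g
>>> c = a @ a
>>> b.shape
(5, 5)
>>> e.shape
(3, 3)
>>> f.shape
(5, 5)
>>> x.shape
(23, 3, 3, 5)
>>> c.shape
(5, 5)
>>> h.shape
(3, 23, 5)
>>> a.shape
(5, 5)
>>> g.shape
(3, 3)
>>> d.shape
(3, 3, 3, 5)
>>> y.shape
(3, 3, 3, 5)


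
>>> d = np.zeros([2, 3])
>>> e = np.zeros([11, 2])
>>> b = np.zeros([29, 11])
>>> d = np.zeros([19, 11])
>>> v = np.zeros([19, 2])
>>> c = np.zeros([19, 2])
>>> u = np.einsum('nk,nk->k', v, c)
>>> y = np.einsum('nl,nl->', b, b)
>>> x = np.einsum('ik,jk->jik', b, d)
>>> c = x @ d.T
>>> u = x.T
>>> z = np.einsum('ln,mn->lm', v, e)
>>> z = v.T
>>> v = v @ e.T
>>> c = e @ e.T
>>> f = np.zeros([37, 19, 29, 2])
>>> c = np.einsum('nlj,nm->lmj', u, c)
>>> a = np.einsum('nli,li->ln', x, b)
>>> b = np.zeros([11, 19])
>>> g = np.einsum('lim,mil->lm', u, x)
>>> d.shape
(19, 11)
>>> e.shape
(11, 2)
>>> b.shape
(11, 19)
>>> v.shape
(19, 11)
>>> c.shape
(29, 11, 19)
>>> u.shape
(11, 29, 19)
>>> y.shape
()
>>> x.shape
(19, 29, 11)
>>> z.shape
(2, 19)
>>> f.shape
(37, 19, 29, 2)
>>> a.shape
(29, 19)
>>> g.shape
(11, 19)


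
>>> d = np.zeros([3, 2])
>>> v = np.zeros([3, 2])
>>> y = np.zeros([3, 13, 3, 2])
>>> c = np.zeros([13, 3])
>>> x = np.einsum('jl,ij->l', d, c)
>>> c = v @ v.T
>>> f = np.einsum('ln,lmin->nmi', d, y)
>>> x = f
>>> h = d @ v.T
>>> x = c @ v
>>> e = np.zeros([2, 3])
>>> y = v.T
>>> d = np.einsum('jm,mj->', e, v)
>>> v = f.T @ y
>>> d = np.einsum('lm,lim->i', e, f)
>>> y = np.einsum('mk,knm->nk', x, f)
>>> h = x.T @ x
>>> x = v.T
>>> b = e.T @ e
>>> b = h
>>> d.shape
(13,)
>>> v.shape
(3, 13, 3)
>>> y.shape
(13, 2)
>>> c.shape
(3, 3)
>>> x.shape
(3, 13, 3)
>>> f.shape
(2, 13, 3)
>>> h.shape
(2, 2)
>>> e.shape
(2, 3)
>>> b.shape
(2, 2)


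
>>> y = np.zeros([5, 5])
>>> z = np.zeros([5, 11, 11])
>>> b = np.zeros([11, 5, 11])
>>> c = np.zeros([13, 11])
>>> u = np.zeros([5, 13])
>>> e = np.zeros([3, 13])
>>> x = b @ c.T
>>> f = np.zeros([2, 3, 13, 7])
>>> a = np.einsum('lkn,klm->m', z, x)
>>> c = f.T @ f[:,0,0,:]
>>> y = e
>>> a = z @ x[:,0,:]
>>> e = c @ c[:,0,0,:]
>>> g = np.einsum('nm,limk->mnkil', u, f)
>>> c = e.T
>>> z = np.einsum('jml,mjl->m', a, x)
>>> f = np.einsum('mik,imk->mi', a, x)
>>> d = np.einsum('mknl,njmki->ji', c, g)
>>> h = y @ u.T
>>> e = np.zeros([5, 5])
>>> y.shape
(3, 13)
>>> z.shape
(11,)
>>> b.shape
(11, 5, 11)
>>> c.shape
(7, 3, 13, 7)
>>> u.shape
(5, 13)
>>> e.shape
(5, 5)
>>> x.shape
(11, 5, 13)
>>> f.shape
(5, 11)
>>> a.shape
(5, 11, 13)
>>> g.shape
(13, 5, 7, 3, 2)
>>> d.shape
(5, 2)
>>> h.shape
(3, 5)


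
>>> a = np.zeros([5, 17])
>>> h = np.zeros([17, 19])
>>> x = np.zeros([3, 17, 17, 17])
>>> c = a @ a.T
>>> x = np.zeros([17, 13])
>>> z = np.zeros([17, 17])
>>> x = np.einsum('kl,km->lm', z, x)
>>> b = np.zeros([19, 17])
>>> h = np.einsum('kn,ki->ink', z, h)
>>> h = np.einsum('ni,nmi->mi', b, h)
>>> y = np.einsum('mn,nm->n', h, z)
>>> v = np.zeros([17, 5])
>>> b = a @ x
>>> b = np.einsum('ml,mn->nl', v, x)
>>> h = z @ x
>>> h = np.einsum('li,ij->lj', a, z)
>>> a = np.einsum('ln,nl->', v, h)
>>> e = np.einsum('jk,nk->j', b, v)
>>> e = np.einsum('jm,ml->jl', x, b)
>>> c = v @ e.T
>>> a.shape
()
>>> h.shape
(5, 17)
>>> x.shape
(17, 13)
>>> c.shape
(17, 17)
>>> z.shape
(17, 17)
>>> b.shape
(13, 5)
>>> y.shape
(17,)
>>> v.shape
(17, 5)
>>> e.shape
(17, 5)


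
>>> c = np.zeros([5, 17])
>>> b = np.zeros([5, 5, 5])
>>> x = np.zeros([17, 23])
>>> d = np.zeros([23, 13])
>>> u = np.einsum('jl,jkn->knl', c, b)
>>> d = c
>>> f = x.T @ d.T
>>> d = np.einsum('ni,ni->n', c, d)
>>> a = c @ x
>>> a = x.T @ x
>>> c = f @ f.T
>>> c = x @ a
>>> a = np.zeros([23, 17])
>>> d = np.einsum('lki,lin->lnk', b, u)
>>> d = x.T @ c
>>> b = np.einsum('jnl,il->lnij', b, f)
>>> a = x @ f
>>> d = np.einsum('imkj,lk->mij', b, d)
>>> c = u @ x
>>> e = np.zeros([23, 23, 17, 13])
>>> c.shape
(5, 5, 23)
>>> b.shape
(5, 5, 23, 5)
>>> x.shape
(17, 23)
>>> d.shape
(5, 5, 5)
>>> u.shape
(5, 5, 17)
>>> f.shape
(23, 5)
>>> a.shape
(17, 5)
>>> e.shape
(23, 23, 17, 13)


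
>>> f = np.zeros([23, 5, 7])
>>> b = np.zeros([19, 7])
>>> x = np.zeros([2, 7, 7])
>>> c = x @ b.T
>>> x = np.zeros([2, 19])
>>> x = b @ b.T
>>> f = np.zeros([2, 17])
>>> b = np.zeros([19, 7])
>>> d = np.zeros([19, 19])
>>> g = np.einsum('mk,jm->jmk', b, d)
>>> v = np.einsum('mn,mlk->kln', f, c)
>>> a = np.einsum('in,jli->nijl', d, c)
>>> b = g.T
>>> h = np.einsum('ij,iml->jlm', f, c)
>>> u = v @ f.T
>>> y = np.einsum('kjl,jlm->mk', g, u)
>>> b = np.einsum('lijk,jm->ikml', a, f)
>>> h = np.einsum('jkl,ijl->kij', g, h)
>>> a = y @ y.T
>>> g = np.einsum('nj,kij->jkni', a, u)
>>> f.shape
(2, 17)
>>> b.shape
(19, 7, 17, 19)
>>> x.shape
(19, 19)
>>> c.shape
(2, 7, 19)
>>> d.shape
(19, 19)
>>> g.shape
(2, 19, 2, 7)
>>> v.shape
(19, 7, 17)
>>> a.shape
(2, 2)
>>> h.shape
(19, 17, 19)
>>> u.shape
(19, 7, 2)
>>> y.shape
(2, 19)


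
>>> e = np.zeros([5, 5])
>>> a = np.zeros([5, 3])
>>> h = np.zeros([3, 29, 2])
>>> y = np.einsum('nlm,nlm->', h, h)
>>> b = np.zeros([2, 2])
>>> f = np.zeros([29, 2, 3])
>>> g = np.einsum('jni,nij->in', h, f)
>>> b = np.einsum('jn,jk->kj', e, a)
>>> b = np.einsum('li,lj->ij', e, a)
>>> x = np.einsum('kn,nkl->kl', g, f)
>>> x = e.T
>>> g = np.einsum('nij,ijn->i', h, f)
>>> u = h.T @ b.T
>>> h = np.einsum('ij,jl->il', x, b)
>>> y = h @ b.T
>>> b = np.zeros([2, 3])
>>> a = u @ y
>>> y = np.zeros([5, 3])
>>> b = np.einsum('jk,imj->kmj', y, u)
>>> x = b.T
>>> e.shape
(5, 5)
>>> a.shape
(2, 29, 5)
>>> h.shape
(5, 3)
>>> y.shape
(5, 3)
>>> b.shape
(3, 29, 5)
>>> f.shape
(29, 2, 3)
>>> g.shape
(29,)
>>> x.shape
(5, 29, 3)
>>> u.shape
(2, 29, 5)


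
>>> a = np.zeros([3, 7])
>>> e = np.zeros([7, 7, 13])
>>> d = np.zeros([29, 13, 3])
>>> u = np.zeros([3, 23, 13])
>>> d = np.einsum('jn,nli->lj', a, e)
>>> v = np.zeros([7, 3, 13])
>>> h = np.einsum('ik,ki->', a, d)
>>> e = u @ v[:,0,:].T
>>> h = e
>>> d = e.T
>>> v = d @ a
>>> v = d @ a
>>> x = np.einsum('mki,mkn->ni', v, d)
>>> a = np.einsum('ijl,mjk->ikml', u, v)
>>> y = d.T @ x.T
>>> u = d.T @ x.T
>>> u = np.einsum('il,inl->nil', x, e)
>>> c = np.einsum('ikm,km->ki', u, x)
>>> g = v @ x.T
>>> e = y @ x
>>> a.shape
(3, 7, 7, 13)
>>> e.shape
(3, 23, 7)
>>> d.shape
(7, 23, 3)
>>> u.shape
(23, 3, 7)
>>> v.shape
(7, 23, 7)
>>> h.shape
(3, 23, 7)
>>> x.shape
(3, 7)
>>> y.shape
(3, 23, 3)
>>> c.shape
(3, 23)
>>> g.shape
(7, 23, 3)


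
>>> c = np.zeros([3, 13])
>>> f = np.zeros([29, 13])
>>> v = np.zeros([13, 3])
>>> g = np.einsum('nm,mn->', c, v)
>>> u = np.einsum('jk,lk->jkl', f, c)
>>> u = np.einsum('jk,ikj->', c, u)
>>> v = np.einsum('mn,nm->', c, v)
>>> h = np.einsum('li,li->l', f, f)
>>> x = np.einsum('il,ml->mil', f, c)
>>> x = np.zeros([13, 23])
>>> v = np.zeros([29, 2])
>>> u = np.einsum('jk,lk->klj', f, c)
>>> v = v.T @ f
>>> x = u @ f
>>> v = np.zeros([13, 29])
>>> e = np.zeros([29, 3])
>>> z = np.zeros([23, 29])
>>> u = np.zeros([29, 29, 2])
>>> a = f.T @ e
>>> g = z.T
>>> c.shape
(3, 13)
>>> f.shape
(29, 13)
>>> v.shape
(13, 29)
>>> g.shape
(29, 23)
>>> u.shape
(29, 29, 2)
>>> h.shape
(29,)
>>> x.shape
(13, 3, 13)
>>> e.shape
(29, 3)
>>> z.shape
(23, 29)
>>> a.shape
(13, 3)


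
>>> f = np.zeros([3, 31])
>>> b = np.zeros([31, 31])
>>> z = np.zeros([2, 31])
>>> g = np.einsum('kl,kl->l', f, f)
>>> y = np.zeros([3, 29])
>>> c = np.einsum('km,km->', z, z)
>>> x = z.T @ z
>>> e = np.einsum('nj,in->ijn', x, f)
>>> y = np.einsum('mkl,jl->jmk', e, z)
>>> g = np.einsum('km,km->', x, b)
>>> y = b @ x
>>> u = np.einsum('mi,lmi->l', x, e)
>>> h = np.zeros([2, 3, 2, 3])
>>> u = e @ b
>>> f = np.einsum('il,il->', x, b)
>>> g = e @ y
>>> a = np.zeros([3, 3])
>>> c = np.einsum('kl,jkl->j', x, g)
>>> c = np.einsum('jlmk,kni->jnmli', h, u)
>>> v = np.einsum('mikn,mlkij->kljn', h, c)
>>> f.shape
()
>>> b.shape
(31, 31)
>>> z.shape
(2, 31)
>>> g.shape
(3, 31, 31)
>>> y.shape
(31, 31)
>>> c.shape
(2, 31, 2, 3, 31)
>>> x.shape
(31, 31)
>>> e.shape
(3, 31, 31)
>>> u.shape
(3, 31, 31)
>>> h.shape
(2, 3, 2, 3)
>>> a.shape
(3, 3)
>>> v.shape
(2, 31, 31, 3)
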